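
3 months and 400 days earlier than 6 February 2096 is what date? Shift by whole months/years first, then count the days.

Going back 3 months and 400 days from February 6, 2096: first the month/year part, then the days.
month 2 − 3 = -1, which is month 11 of year 2095 → November 2095.
Day 6 is valid in November, giving November 6, 2095.
Now subtract 400 days from November 6, 2095.
Going back 6 days from November 6, 2095 reaches the end of the previous month; 400 − 6 = 394 left.
October 2095 has 31 days: 394 − 31 = 363 left.
September 2095 has 30 days: 363 − 30 = 333 left.
August 2095 has 31 days: 333 − 31 = 302 left.
July 2095 has 31 days: 302 − 31 = 271 left.
June 2095 has 30 days: 271 − 30 = 241 left.
May 2095 has 31 days: 241 − 31 = 210 left.
April 2095 has 30 days: 210 − 30 = 180 left.
March 2095 has 31 days: 180 − 31 = 149 left.
February 2095 has 28 days (2095 is not a leap year): 149 − 28 = 121 left.
January 2095 has 31 days: 121 − 31 = 90 left.
December 2094 has 31 days: 90 − 31 = 59 left.
November 2094 has 30 days: 59 − 30 = 29 left.
October 2094 has 31 days; 31 − 29 = 2 → October 2, 2094.

October 2, 2094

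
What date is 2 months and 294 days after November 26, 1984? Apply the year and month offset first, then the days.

November 16, 1985

Advancing 2 months and 294 days from November 26, 1984: first the month/year part, then the days.
month 11 + 2 = 13, which is month 1 of year 1985 → January 1985.
Day 26 is valid in January, giving January 26, 1985.
Now add 294 days from January 26, 1985.
January has 31 days, so 31 − 26 = 5 days remain after January 26, 1985; 294 − 5 = 289 left.
February 1985 has 28 days (1985 is not a leap year): 289 − 28 = 261 left.
March 1985 has 31 days: 261 − 31 = 230 left.
April 1985 has 30 days: 230 − 30 = 200 left.
May 1985 has 31 days: 200 − 31 = 169 left.
June 1985 has 30 days: 169 − 30 = 139 left.
July 1985 has 31 days: 139 − 31 = 108 left.
August 1985 has 31 days: 108 − 31 = 77 left.
September 1985 has 30 days: 77 − 30 = 47 left.
October 1985 has 31 days: 47 − 31 = 16 left.
16 days into November 1985 → November 16, 1985.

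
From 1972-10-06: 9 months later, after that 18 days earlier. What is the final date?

June 18, 1973

Advancing 9 months from October 6, 1972:
month 10 + 9 = 19, which is month 7 of year 1973 → July 1973.
Day 6 is valid in July, giving July 6, 1973.
Subtracting 18 days from July 6, 1973:
Going back 6 days from July 6, 1973 reaches the end of the previous month; 18 − 6 = 12 left.
June 1973 has 30 days; 30 − 12 = 18 → June 18, 1973.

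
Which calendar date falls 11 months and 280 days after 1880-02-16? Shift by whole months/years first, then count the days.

Advancing 11 months and 280 days from February 16, 1880: first the month/year part, then the days.
month 2 + 11 = 13, which is month 1 of year 1881 → January 1881.
Day 16 is valid in January, giving January 16, 1881.
Now add 280 days from January 16, 1881.
January has 31 days, so 31 − 16 = 15 days remain after January 16, 1881; 280 − 15 = 265 left.
February 1881 has 28 days (1881 is not a leap year): 265 − 28 = 237 left.
March 1881 has 31 days: 237 − 31 = 206 left.
April 1881 has 30 days: 206 − 30 = 176 left.
May 1881 has 31 days: 176 − 31 = 145 left.
June 1881 has 30 days: 145 − 30 = 115 left.
July 1881 has 31 days: 115 − 31 = 84 left.
August 1881 has 31 days: 84 − 31 = 53 left.
September 1881 has 30 days: 53 − 30 = 23 left.
23 days into October 1881 → October 23, 1881.

October 23, 1881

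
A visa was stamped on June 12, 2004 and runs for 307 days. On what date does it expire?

April 15, 2005

Adding 307 days from June 12, 2004.
June has 30 days, so 30 − 12 = 18 days remain after June 12, 2004; 307 − 18 = 289 left.
July 2004 has 31 days: 289 − 31 = 258 left.
August 2004 has 31 days: 258 − 31 = 227 left.
September 2004 has 30 days: 227 − 30 = 197 left.
October 2004 has 31 days: 197 − 31 = 166 left.
November 2004 has 30 days: 166 − 30 = 136 left.
December 2004 has 31 days: 136 − 31 = 105 left.
January 2005 has 31 days: 105 − 31 = 74 left.
February 2005 has 28 days (2005 is not a leap year): 74 − 28 = 46 left.
March 2005 has 31 days: 46 − 31 = 15 left.
15 days into April 2005 → April 15, 2005.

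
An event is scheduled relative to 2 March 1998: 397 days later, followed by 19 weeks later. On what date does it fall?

August 14, 1999

Adding 397 days from March 2, 1998:
March has 31 days, so 31 − 2 = 29 days remain after March 2, 1998; 397 − 29 = 368 left.
April 1998 has 30 days: 368 − 30 = 338 left.
May 1998 has 31 days: 338 − 31 = 307 left.
June 1998 has 30 days: 307 − 30 = 277 left.
July 1998 has 31 days: 277 − 31 = 246 left.
August 1998 has 31 days: 246 − 31 = 215 left.
September 1998 has 30 days: 215 − 30 = 185 left.
October 1998 has 31 days: 185 − 31 = 154 left.
November 1998 has 30 days: 154 − 30 = 124 left.
December 1998 has 31 days: 124 − 31 = 93 left.
January 1999 has 31 days: 93 − 31 = 62 left.
February 1999 has 28 days (1999 is not a leap year): 62 − 28 = 34 left.
March 1999 has 31 days: 34 − 31 = 3 left.
3 days into April 1999 → April 3, 1999.
Counting forward 19 weeks (= 133 days) from April 3, 1999:
April has 30 days, so 30 − 3 = 27 days remain after April 3, 1999; 133 − 27 = 106 left.
May 1999 has 31 days: 106 − 31 = 75 left.
June 1999 has 30 days: 75 − 30 = 45 left.
July 1999 has 31 days: 45 − 31 = 14 left.
14 days into August 1999 → August 14, 1999.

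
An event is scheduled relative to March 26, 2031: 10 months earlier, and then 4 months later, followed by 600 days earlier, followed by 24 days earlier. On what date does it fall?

January 10, 2029

Subtracting 10 months from March 26, 2031:
month 3 − 10 = -7, which is month 5 of year 2030 → May 2030.
Day 26 is valid in May, giving May 26, 2030.
Advancing 4 months from May 26, 2030:
month 5 + 4 = 9 → September 2030.
Day 26 is valid in September, giving September 26, 2030.
Going back 600 days from September 26, 2030:
Going back 26 days from September 26, 2030 reaches the end of the previous month; 600 − 26 = 574 left.
August 2030 has 31 days: 574 − 31 = 543 left.
July 2030 has 31 days: 543 − 31 = 512 left.
June 2030 has 30 days: 512 − 30 = 482 left.
May 2030 has 31 days: 482 − 31 = 451 left.
April 2030 has 30 days: 451 − 30 = 421 left.
March 2030 has 31 days: 421 − 31 = 390 left.
February 2030 has 28 days (2030 is not a leap year): 390 − 28 = 362 left.
January 2030 has 31 days: 362 − 31 = 331 left.
December 2029 has 31 days: 331 − 31 = 300 left.
November 2029 has 30 days: 300 − 30 = 270 left.
October 2029 has 31 days: 270 − 31 = 239 left.
September 2029 has 30 days: 239 − 30 = 209 left.
August 2029 has 31 days: 209 − 31 = 178 left.
July 2029 has 31 days: 178 − 31 = 147 left.
June 2029 has 30 days: 147 − 30 = 117 left.
May 2029 has 31 days: 117 − 31 = 86 left.
April 2029 has 30 days: 86 − 30 = 56 left.
March 2029 has 31 days: 56 − 31 = 25 left.
February 2029 has 28 days; 28 − 25 = 3 → February 3, 2029.
Counting back 24 days from February 3, 2029:
Going back 3 days from February 3, 2029 reaches the end of the previous month; 24 − 3 = 21 left.
January 2029 has 31 days; 31 − 21 = 10 → January 10, 2029.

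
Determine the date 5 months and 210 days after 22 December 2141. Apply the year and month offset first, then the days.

December 18, 2142

Advancing 5 months and 210 days from December 22, 2141: first the month/year part, then the days.
month 12 + 5 = 17, which is month 5 of year 2142 → May 2142.
Day 22 is valid in May, giving May 22, 2142.
Now add 210 days from May 22, 2142.
May has 31 days, so 31 − 22 = 9 days remain after May 22, 2142; 210 − 9 = 201 left.
June 2142 has 30 days: 201 − 30 = 171 left.
July 2142 has 31 days: 171 − 31 = 140 left.
August 2142 has 31 days: 140 − 31 = 109 left.
September 2142 has 30 days: 109 − 30 = 79 left.
October 2142 has 31 days: 79 − 31 = 48 left.
November 2142 has 30 days: 48 − 30 = 18 left.
18 days into December 2142 → December 18, 2142.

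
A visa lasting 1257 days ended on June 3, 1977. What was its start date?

Going back 1257 days from June 3, 1977.
Going back 3 days from June 3, 1977 reaches the end of the previous month; 1257 − 3 = 1254 left.
May 1977 has 31 days: 1254 − 31 = 1223 left.
April 1977 has 30 days: 1223 − 30 = 1193 left.
March 1977 has 31 days: 1193 − 31 = 1162 left.
February 1977 has 28 days (1977 is not a leap year): 1162 − 28 = 1134 left.
January 1977 has 31 days: 1134 − 31 = 1103 left.
December 1976 has 31 days: 1103 − 31 = 1072 left.
November 1976 has 30 days: 1072 − 30 = 1042 left.
October 1976 has 31 days: 1042 − 31 = 1011 left.
September 1976 has 30 days: 1011 − 30 = 981 left.
August 1976 has 31 days: 981 − 31 = 950 left.
July 1976 has 31 days: 950 − 31 = 919 left.
June 1976 has 30 days: 919 − 30 = 889 left.
May 1976 has 31 days: 889 − 31 = 858 left.
April 1976 has 30 days: 858 − 30 = 828 left.
March 1976 has 31 days: 828 − 31 = 797 left.
February 1976 has 29 days (1976 is a leap year): 797 − 29 = 768 left.
January 1976 has 31 days: 768 − 31 = 737 left.
December 1975 has 31 days: 737 − 31 = 706 left.
November 1975 has 30 days: 706 − 30 = 676 left.
October 1975 has 31 days: 676 − 31 = 645 left.
September 1975 has 30 days: 645 − 30 = 615 left.
August 1975 has 31 days: 615 − 31 = 584 left.
July 1975 has 31 days: 584 − 31 = 553 left.
June 1975 has 30 days: 553 − 30 = 523 left.
May 1975 has 31 days: 523 − 31 = 492 left.
April 1975 has 30 days: 492 − 30 = 462 left.
March 1975 has 31 days: 462 − 31 = 431 left.
February 1975 has 28 days (1975 is not a leap year): 431 − 28 = 403 left.
January 1975 has 31 days: 403 − 31 = 372 left.
December 1974 has 31 days: 372 − 31 = 341 left.
November 1974 has 30 days: 341 − 30 = 311 left.
October 1974 has 31 days: 311 − 31 = 280 left.
September 1974 has 30 days: 280 − 30 = 250 left.
August 1974 has 31 days: 250 − 31 = 219 left.
July 1974 has 31 days: 219 − 31 = 188 left.
June 1974 has 30 days: 188 − 30 = 158 left.
May 1974 has 31 days: 158 − 31 = 127 left.
April 1974 has 30 days: 127 − 30 = 97 left.
March 1974 has 31 days: 97 − 31 = 66 left.
February 1974 has 28 days (1974 is not a leap year): 66 − 28 = 38 left.
January 1974 has 31 days: 38 − 31 = 7 left.
December 1973 has 31 days; 31 − 7 = 24 → December 24, 1973.

December 24, 1973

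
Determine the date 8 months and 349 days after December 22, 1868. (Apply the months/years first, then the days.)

August 6, 1870

Adding 8 months and 349 days from December 22, 1868: first the month/year part, then the days.
month 12 + 8 = 20, which is month 8 of year 1869 → August 1869.
Day 22 is valid in August, giving August 22, 1869.
Now add 349 days from August 22, 1869.
August has 31 days, so 31 − 22 = 9 days remain after August 22, 1869; 349 − 9 = 340 left.
September 1869 has 30 days: 340 − 30 = 310 left.
October 1869 has 31 days: 310 − 31 = 279 left.
November 1869 has 30 days: 279 − 30 = 249 left.
December 1869 has 31 days: 249 − 31 = 218 left.
January 1870 has 31 days: 218 − 31 = 187 left.
February 1870 has 28 days (1870 is not a leap year): 187 − 28 = 159 left.
March 1870 has 31 days: 159 − 31 = 128 left.
April 1870 has 30 days: 128 − 30 = 98 left.
May 1870 has 31 days: 98 − 31 = 67 left.
June 1870 has 30 days: 67 − 30 = 37 left.
July 1870 has 31 days: 37 − 31 = 6 left.
6 days into August 1870 → August 6, 1870.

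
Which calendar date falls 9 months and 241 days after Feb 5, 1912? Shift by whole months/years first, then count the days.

Advancing 9 months and 241 days from February 5, 1912: first the month/year part, then the days.
month 2 + 9 = 11 → November 1912.
Day 5 is valid in November, giving November 5, 1912.
Now add 241 days from November 5, 1912.
November has 30 days, so 30 − 5 = 25 days remain after November 5, 1912; 241 − 25 = 216 left.
December 1912 has 31 days: 216 − 31 = 185 left.
January 1913 has 31 days: 185 − 31 = 154 left.
February 1913 has 28 days (1913 is not a leap year): 154 − 28 = 126 left.
March 1913 has 31 days: 126 − 31 = 95 left.
April 1913 has 30 days: 95 − 30 = 65 left.
May 1913 has 31 days: 65 − 31 = 34 left.
June 1913 has 30 days: 34 − 30 = 4 left.
4 days into July 1913 → July 4, 1913.

July 4, 1913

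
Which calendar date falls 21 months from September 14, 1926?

Counting forward 21 months from September 14, 1926.
month 9 + 21 = 30, which is month 6 of year 1928 → June 1928.
Day 14 is valid in June, giving June 14, 1928.

June 14, 1928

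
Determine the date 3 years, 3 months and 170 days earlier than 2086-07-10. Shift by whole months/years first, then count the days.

Going back 3 years, 3 months and 170 days from July 10, 2086: first the month/year part, then the days.
-3 years → 2083; month 7 − 3 = 4 → April 2083.
Day 10 is valid in April, giving April 10, 2083.
Now subtract 170 days from April 10, 2083.
Going back 10 days from April 10, 2083 reaches the end of the previous month; 170 − 10 = 160 left.
March 2083 has 31 days: 160 − 31 = 129 left.
February 2083 has 28 days (2083 is not a leap year): 129 − 28 = 101 left.
January 2083 has 31 days: 101 − 31 = 70 left.
December 2082 has 31 days: 70 − 31 = 39 left.
November 2082 has 30 days: 39 − 30 = 9 left.
October 2082 has 31 days; 31 − 9 = 22 → October 22, 2082.

October 22, 2082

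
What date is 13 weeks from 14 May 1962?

Counting forward 13 weeks = 91 days from May 14, 1962.
May has 31 days, so 31 − 14 = 17 days remain after May 14, 1962; 91 − 17 = 74 left.
June 1962 has 30 days: 74 − 30 = 44 left.
July 1962 has 31 days: 44 − 31 = 13 left.
13 days into August 1962 → August 13, 1962.

August 13, 1962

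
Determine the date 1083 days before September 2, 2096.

September 15, 2093

Counting back 1083 days from September 2, 2096.
Going back 2 days from September 2, 2096 reaches the end of the previous month; 1083 − 2 = 1081 left.
August 2096 has 31 days: 1081 − 31 = 1050 left.
July 2096 has 31 days: 1050 − 31 = 1019 left.
June 2096 has 30 days: 1019 − 30 = 989 left.
May 2096 has 31 days: 989 − 31 = 958 left.
April 2096 has 30 days: 958 − 30 = 928 left.
March 2096 has 31 days: 928 − 31 = 897 left.
February 2096 has 29 days (2096 is a leap year): 897 − 29 = 868 left.
January 2096 has 31 days: 868 − 31 = 837 left.
December 2095 has 31 days: 837 − 31 = 806 left.
November 2095 has 30 days: 806 − 30 = 776 left.
October 2095 has 31 days: 776 − 31 = 745 left.
September 2095 has 30 days: 745 − 30 = 715 left.
August 2095 has 31 days: 715 − 31 = 684 left.
July 2095 has 31 days: 684 − 31 = 653 left.
June 2095 has 30 days: 653 − 30 = 623 left.
May 2095 has 31 days: 623 − 31 = 592 left.
April 2095 has 30 days: 592 − 30 = 562 left.
March 2095 has 31 days: 562 − 31 = 531 left.
February 2095 has 28 days (2095 is not a leap year): 531 − 28 = 503 left.
January 2095 has 31 days: 503 − 31 = 472 left.
December 2094 has 31 days: 472 − 31 = 441 left.
November 2094 has 30 days: 441 − 30 = 411 left.
October 2094 has 31 days: 411 − 31 = 380 left.
September 2094 has 30 days: 380 − 30 = 350 left.
August 2094 has 31 days: 350 − 31 = 319 left.
July 2094 has 31 days: 319 − 31 = 288 left.
June 2094 has 30 days: 288 − 30 = 258 left.
May 2094 has 31 days: 258 − 31 = 227 left.
April 2094 has 30 days: 227 − 30 = 197 left.
March 2094 has 31 days: 197 − 31 = 166 left.
February 2094 has 28 days (2094 is not a leap year): 166 − 28 = 138 left.
January 2094 has 31 days: 138 − 31 = 107 left.
December 2093 has 31 days: 107 − 31 = 76 left.
November 2093 has 30 days: 76 − 30 = 46 left.
October 2093 has 31 days: 46 − 31 = 15 left.
September 2093 has 30 days; 30 − 15 = 15 → September 15, 2093.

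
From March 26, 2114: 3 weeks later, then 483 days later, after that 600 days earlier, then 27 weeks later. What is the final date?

June 27, 2114

Counting forward 3 weeks (= 21 days) from March 26, 2114:
March has 31 days, so 31 − 26 = 5 days remain after March 26, 2114; 21 − 5 = 16 left.
16 days into April 2114 → April 16, 2114.
Advancing 483 days from April 16, 2114:
April has 30 days, so 30 − 16 = 14 days remain after April 16, 2114; 483 − 14 = 469 left.
May 2114 has 31 days: 469 − 31 = 438 left.
June 2114 has 30 days: 438 − 30 = 408 left.
July 2114 has 31 days: 408 − 31 = 377 left.
August 2114 has 31 days: 377 − 31 = 346 left.
September 2114 has 30 days: 346 − 30 = 316 left.
October 2114 has 31 days: 316 − 31 = 285 left.
November 2114 has 30 days: 285 − 30 = 255 left.
December 2114 has 31 days: 255 − 31 = 224 left.
January 2115 has 31 days: 224 − 31 = 193 left.
February 2115 has 28 days (2115 is not a leap year): 193 − 28 = 165 left.
March 2115 has 31 days: 165 − 31 = 134 left.
April 2115 has 30 days: 134 − 30 = 104 left.
May 2115 has 31 days: 104 − 31 = 73 left.
June 2115 has 30 days: 73 − 30 = 43 left.
July 2115 has 31 days: 43 − 31 = 12 left.
12 days into August 2115 → August 12, 2115.
Going back 600 days from August 12, 2115:
Going back 12 days from August 12, 2115 reaches the end of the previous month; 600 − 12 = 588 left.
July 2115 has 31 days: 588 − 31 = 557 left.
June 2115 has 30 days: 557 − 30 = 527 left.
May 2115 has 31 days: 527 − 31 = 496 left.
April 2115 has 30 days: 496 − 30 = 466 left.
March 2115 has 31 days: 466 − 31 = 435 left.
February 2115 has 28 days (2115 is not a leap year): 435 − 28 = 407 left.
January 2115 has 31 days: 407 − 31 = 376 left.
December 2114 has 31 days: 376 − 31 = 345 left.
November 2114 has 30 days: 345 − 30 = 315 left.
October 2114 has 31 days: 315 − 31 = 284 left.
September 2114 has 30 days: 284 − 30 = 254 left.
August 2114 has 31 days: 254 − 31 = 223 left.
July 2114 has 31 days: 223 − 31 = 192 left.
June 2114 has 30 days: 192 − 30 = 162 left.
May 2114 has 31 days: 162 − 31 = 131 left.
April 2114 has 30 days: 131 − 30 = 101 left.
March 2114 has 31 days: 101 − 31 = 70 left.
February 2114 has 28 days (2114 is not a leap year): 70 − 28 = 42 left.
January 2114 has 31 days: 42 − 31 = 11 left.
December 2113 has 31 days; 31 − 11 = 20 → December 20, 2113.
Counting forward 27 weeks (= 189 days) from December 20, 2113:
December has 31 days, so 31 − 20 = 11 days remain after December 20, 2113; 189 − 11 = 178 left.
January 2114 has 31 days: 178 − 31 = 147 left.
February 2114 has 28 days (2114 is not a leap year): 147 − 28 = 119 left.
March 2114 has 31 days: 119 − 31 = 88 left.
April 2114 has 30 days: 88 − 30 = 58 left.
May 2114 has 31 days: 58 − 31 = 27 left.
27 days into June 2114 → June 27, 2114.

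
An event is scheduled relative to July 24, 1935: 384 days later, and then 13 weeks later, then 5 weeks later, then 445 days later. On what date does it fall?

Counting forward 384 days from July 24, 1935:
July has 31 days, so 31 − 24 = 7 days remain after July 24, 1935; 384 − 7 = 377 left.
August 1935 has 31 days: 377 − 31 = 346 left.
September 1935 has 30 days: 346 − 30 = 316 left.
October 1935 has 31 days: 316 − 31 = 285 left.
November 1935 has 30 days: 285 − 30 = 255 left.
December 1935 has 31 days: 255 − 31 = 224 left.
January 1936 has 31 days: 224 − 31 = 193 left.
February 1936 has 29 days (1936 is a leap year): 193 − 29 = 164 left.
March 1936 has 31 days: 164 − 31 = 133 left.
April 1936 has 30 days: 133 − 30 = 103 left.
May 1936 has 31 days: 103 − 31 = 72 left.
June 1936 has 30 days: 72 − 30 = 42 left.
July 1936 has 31 days: 42 − 31 = 11 left.
11 days into August 1936 → August 11, 1936.
Adding 13 weeks (= 91 days) from August 11, 1936:
August has 31 days, so 31 − 11 = 20 days remain after August 11, 1936; 91 − 20 = 71 left.
September 1936 has 30 days: 71 − 30 = 41 left.
October 1936 has 31 days: 41 − 31 = 10 left.
10 days into November 1936 → November 10, 1936.
Counting forward 5 weeks (= 35 days) from November 10, 1936:
November has 30 days, so 30 − 10 = 20 days remain after November 10, 1936; 35 − 20 = 15 left.
15 days into December 1936 → December 15, 1936.
Advancing 445 days from December 15, 1936:
December has 31 days, so 31 − 15 = 16 days remain after December 15, 1936; 445 − 16 = 429 left.
January 1937 has 31 days: 429 − 31 = 398 left.
February 1937 has 28 days (1937 is not a leap year): 398 − 28 = 370 left.
March 1937 has 31 days: 370 − 31 = 339 left.
April 1937 has 30 days: 339 − 30 = 309 left.
May 1937 has 31 days: 309 − 31 = 278 left.
June 1937 has 30 days: 278 − 30 = 248 left.
July 1937 has 31 days: 248 − 31 = 217 left.
August 1937 has 31 days: 217 − 31 = 186 left.
September 1937 has 30 days: 186 − 30 = 156 left.
October 1937 has 31 days: 156 − 31 = 125 left.
November 1937 has 30 days: 125 − 30 = 95 left.
December 1937 has 31 days: 95 − 31 = 64 left.
January 1938 has 31 days: 64 − 31 = 33 left.
February 1938 has 28 days (1938 is not a leap year): 33 − 28 = 5 left.
5 days into March 1938 → March 5, 1938.

March 5, 1938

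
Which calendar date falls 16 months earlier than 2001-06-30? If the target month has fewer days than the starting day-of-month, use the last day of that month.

February 29, 2000

Going back 16 months from June 30, 2001.
month 6 − 16 = -10, which is month 2 of year 2000 → February 2000.
February 2000 has only 29 days (2000 is a leap year (divisible by 400) — relevant if February), and the start was day 30, so the date clamps to February 29, 2000.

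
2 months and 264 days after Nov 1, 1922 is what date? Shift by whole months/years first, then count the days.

Advancing 2 months and 264 days from November 1, 1922: first the month/year part, then the days.
month 11 + 2 = 13, which is month 1 of year 1923 → January 1923.
Day 1 is valid in January, giving January 1, 1923.
Now add 264 days from January 1, 1923.
January has 31 days, so 31 − 1 = 30 days remain after January 1, 1923; 264 − 30 = 234 left.
February 1923 has 28 days (1923 is not a leap year): 234 − 28 = 206 left.
March 1923 has 31 days: 206 − 31 = 175 left.
April 1923 has 30 days: 175 − 30 = 145 left.
May 1923 has 31 days: 145 − 31 = 114 left.
June 1923 has 30 days: 114 − 30 = 84 left.
July 1923 has 31 days: 84 − 31 = 53 left.
August 1923 has 31 days: 53 − 31 = 22 left.
22 days into September 1923 → September 22, 1923.

September 22, 1923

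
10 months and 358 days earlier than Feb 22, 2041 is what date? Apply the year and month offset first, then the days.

Going back 10 months and 358 days from February 22, 2041: first the month/year part, then the days.
month 2 − 10 = -8, which is month 4 of year 2040 → April 2040.
Day 22 is valid in April, giving April 22, 2040.
Now subtract 358 days from April 22, 2040.
Going back 22 days from April 22, 2040 reaches the end of the previous month; 358 − 22 = 336 left.
March 2040 has 31 days: 336 − 31 = 305 left.
February 2040 has 29 days (2040 is a leap year): 305 − 29 = 276 left.
January 2040 has 31 days: 276 − 31 = 245 left.
December 2039 has 31 days: 245 − 31 = 214 left.
November 2039 has 30 days: 214 − 30 = 184 left.
October 2039 has 31 days: 184 − 31 = 153 left.
September 2039 has 30 days: 153 − 30 = 123 left.
August 2039 has 31 days: 123 − 31 = 92 left.
July 2039 has 31 days: 92 − 31 = 61 left.
June 2039 has 30 days: 61 − 30 = 31 left.
May 2039 has 31 days: 31 − 31 = 0 left.
April 2039 has 30 days; 30 − 0 = 30 → April 30, 2039.

April 30, 2039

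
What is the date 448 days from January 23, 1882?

April 16, 1883

Counting forward 448 days from January 23, 1882.
January has 31 days, so 31 − 23 = 8 days remain after January 23, 1882; 448 − 8 = 440 left.
February 1882 has 28 days (1882 is not a leap year): 440 − 28 = 412 left.
March 1882 has 31 days: 412 − 31 = 381 left.
April 1882 has 30 days: 381 − 30 = 351 left.
May 1882 has 31 days: 351 − 31 = 320 left.
June 1882 has 30 days: 320 − 30 = 290 left.
July 1882 has 31 days: 290 − 31 = 259 left.
August 1882 has 31 days: 259 − 31 = 228 left.
September 1882 has 30 days: 228 − 30 = 198 left.
October 1882 has 31 days: 198 − 31 = 167 left.
November 1882 has 30 days: 167 − 30 = 137 left.
December 1882 has 31 days: 137 − 31 = 106 left.
January 1883 has 31 days: 106 − 31 = 75 left.
February 1883 has 28 days (1883 is not a leap year): 75 − 28 = 47 left.
March 1883 has 31 days: 47 − 31 = 16 left.
16 days into April 1883 → April 16, 1883.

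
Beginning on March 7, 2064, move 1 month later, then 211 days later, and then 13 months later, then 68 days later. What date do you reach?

Counting forward 1 month from March 7, 2064:
month 3 + 1 = 4 → April 2064.
Day 7 is valid in April, giving April 7, 2064.
Adding 211 days from April 7, 2064:
April has 30 days, so 30 − 7 = 23 days remain after April 7, 2064; 211 − 23 = 188 left.
May 2064 has 31 days: 188 − 31 = 157 left.
June 2064 has 30 days: 157 − 30 = 127 left.
July 2064 has 31 days: 127 − 31 = 96 left.
August 2064 has 31 days: 96 − 31 = 65 left.
September 2064 has 30 days: 65 − 30 = 35 left.
October 2064 has 31 days: 35 − 31 = 4 left.
4 days into November 2064 → November 4, 2064.
Advancing 13 months from November 4, 2064:
month 11 + 13 = 24, which is month 12 of year 2065 → December 2065.
Day 4 is valid in December, giving December 4, 2065.
Advancing 68 days from December 4, 2065:
December has 31 days, so 31 − 4 = 27 days remain after December 4, 2065; 68 − 27 = 41 left.
January 2066 has 31 days: 41 − 31 = 10 left.
10 days into February 2066 → February 10, 2066.

February 10, 2066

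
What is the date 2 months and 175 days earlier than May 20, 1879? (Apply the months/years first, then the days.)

Going back 2 months and 175 days from May 20, 1879: first the month/year part, then the days.
month 5 − 2 = 3 → March 1879.
Day 20 is valid in March, giving March 20, 1879.
Now subtract 175 days from March 20, 1879.
Going back 20 days from March 20, 1879 reaches the end of the previous month; 175 − 20 = 155 left.
February 1879 has 28 days (1879 is not a leap year): 155 − 28 = 127 left.
January 1879 has 31 days: 127 − 31 = 96 left.
December 1878 has 31 days: 96 − 31 = 65 left.
November 1878 has 30 days: 65 − 30 = 35 left.
October 1878 has 31 days: 35 − 31 = 4 left.
September 1878 has 30 days; 30 − 4 = 26 → September 26, 1878.

September 26, 1878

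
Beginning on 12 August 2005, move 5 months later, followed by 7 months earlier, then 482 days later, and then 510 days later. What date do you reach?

Advancing 5 months from August 12, 2005:
month 8 + 5 = 13, which is month 1 of year 2006 → January 2006.
Day 12 is valid in January, giving January 12, 2006.
Going back 7 months from January 12, 2006:
month 1 − 7 = -6, which is month 6 of year 2005 → June 2005.
Day 12 is valid in June, giving June 12, 2005.
Adding 482 days from June 12, 2005:
June has 30 days, so 30 − 12 = 18 days remain after June 12, 2005; 482 − 18 = 464 left.
July 2005 has 31 days: 464 − 31 = 433 left.
August 2005 has 31 days: 433 − 31 = 402 left.
September 2005 has 30 days: 402 − 30 = 372 left.
October 2005 has 31 days: 372 − 31 = 341 left.
November 2005 has 30 days: 341 − 30 = 311 left.
December 2005 has 31 days: 311 − 31 = 280 left.
January 2006 has 31 days: 280 − 31 = 249 left.
February 2006 has 28 days (2006 is not a leap year): 249 − 28 = 221 left.
March 2006 has 31 days: 221 − 31 = 190 left.
April 2006 has 30 days: 190 − 30 = 160 left.
May 2006 has 31 days: 160 − 31 = 129 left.
June 2006 has 30 days: 129 − 30 = 99 left.
July 2006 has 31 days: 99 − 31 = 68 left.
August 2006 has 31 days: 68 − 31 = 37 left.
September 2006 has 30 days: 37 − 30 = 7 left.
7 days into October 2006 → October 7, 2006.
Advancing 510 days from October 7, 2006:
October has 31 days, so 31 − 7 = 24 days remain after October 7, 2006; 510 − 24 = 486 left.
November 2006 has 30 days: 486 − 30 = 456 left.
December 2006 has 31 days: 456 − 31 = 425 left.
January 2007 has 31 days: 425 − 31 = 394 left.
February 2007 has 28 days (2007 is not a leap year): 394 − 28 = 366 left.
March 2007 has 31 days: 366 − 31 = 335 left.
April 2007 has 30 days: 335 − 30 = 305 left.
May 2007 has 31 days: 305 − 31 = 274 left.
June 2007 has 30 days: 274 − 30 = 244 left.
July 2007 has 31 days: 244 − 31 = 213 left.
August 2007 has 31 days: 213 − 31 = 182 left.
September 2007 has 30 days: 182 − 30 = 152 left.
October 2007 has 31 days: 152 − 31 = 121 left.
November 2007 has 30 days: 121 − 30 = 91 left.
December 2007 has 31 days: 91 − 31 = 60 left.
January 2008 has 31 days: 60 − 31 = 29 left.
29 days into February 2008 → February 29, 2008.

February 29, 2008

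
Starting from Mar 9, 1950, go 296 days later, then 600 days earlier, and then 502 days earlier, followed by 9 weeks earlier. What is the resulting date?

Advancing 296 days from March 9, 1950:
March has 31 days, so 31 − 9 = 22 days remain after March 9, 1950; 296 − 22 = 274 left.
April 1950 has 30 days: 274 − 30 = 244 left.
May 1950 has 31 days: 244 − 31 = 213 left.
June 1950 has 30 days: 213 − 30 = 183 left.
July 1950 has 31 days: 183 − 31 = 152 left.
August 1950 has 31 days: 152 − 31 = 121 left.
September 1950 has 30 days: 121 − 30 = 91 left.
October 1950 has 31 days: 91 − 31 = 60 left.
November 1950 has 30 days: 60 − 30 = 30 left.
30 days into December 1950 → December 30, 1950.
Counting back 600 days from December 30, 1950:
Going back 30 days from December 30, 1950 reaches the end of the previous month; 600 − 30 = 570 left.
November 1950 has 30 days: 570 − 30 = 540 left.
October 1950 has 31 days: 540 − 31 = 509 left.
September 1950 has 30 days: 509 − 30 = 479 left.
August 1950 has 31 days: 479 − 31 = 448 left.
July 1950 has 31 days: 448 − 31 = 417 left.
June 1950 has 30 days: 417 − 30 = 387 left.
May 1950 has 31 days: 387 − 31 = 356 left.
April 1950 has 30 days: 356 − 30 = 326 left.
March 1950 has 31 days: 326 − 31 = 295 left.
February 1950 has 28 days (1950 is not a leap year): 295 − 28 = 267 left.
January 1950 has 31 days: 267 − 31 = 236 left.
December 1949 has 31 days: 236 − 31 = 205 left.
November 1949 has 30 days: 205 − 30 = 175 left.
October 1949 has 31 days: 175 − 31 = 144 left.
September 1949 has 30 days: 144 − 30 = 114 left.
August 1949 has 31 days: 114 − 31 = 83 left.
July 1949 has 31 days: 83 − 31 = 52 left.
June 1949 has 30 days: 52 − 30 = 22 left.
May 1949 has 31 days; 31 − 22 = 9 → May 9, 1949.
Subtracting 502 days from May 9, 1949:
Going back 9 days from May 9, 1949 reaches the end of the previous month; 502 − 9 = 493 left.
April 1949 has 30 days: 493 − 30 = 463 left.
March 1949 has 31 days: 463 − 31 = 432 left.
February 1949 has 28 days (1949 is not a leap year): 432 − 28 = 404 left.
January 1949 has 31 days: 404 − 31 = 373 left.
December 1948 has 31 days: 373 − 31 = 342 left.
November 1948 has 30 days: 342 − 30 = 312 left.
October 1948 has 31 days: 312 − 31 = 281 left.
September 1948 has 30 days: 281 − 30 = 251 left.
August 1948 has 31 days: 251 − 31 = 220 left.
July 1948 has 31 days: 220 − 31 = 189 left.
June 1948 has 30 days: 189 − 30 = 159 left.
May 1948 has 31 days: 159 − 31 = 128 left.
April 1948 has 30 days: 128 − 30 = 98 left.
March 1948 has 31 days: 98 − 31 = 67 left.
February 1948 has 29 days (1948 is a leap year): 67 − 29 = 38 left.
January 1948 has 31 days: 38 − 31 = 7 left.
December 1947 has 31 days; 31 − 7 = 24 → December 24, 1947.
Subtracting 9 weeks (= 63 days) from December 24, 1947:
Going back 24 days from December 24, 1947 reaches the end of the previous month; 63 − 24 = 39 left.
November 1947 has 30 days: 39 − 30 = 9 left.
October 1947 has 31 days; 31 − 9 = 22 → October 22, 1947.

October 22, 1947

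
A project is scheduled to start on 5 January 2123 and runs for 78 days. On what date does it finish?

Advancing 78 days from January 5, 2123.
January has 31 days, so 31 − 5 = 26 days remain after January 5, 2123; 78 − 26 = 52 left.
February 2123 has 28 days (2123 is not a leap year): 52 − 28 = 24 left.
24 days into March 2123 → March 24, 2123.

March 24, 2123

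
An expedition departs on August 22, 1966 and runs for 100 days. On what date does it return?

November 30, 1966

Adding 100 days from August 22, 1966.
August has 31 days, so 31 − 22 = 9 days remain after August 22, 1966; 100 − 9 = 91 left.
September 1966 has 30 days: 91 − 30 = 61 left.
October 1966 has 31 days: 61 − 31 = 30 left.
30 days into November 1966 → November 30, 1966.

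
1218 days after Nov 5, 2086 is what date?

March 7, 2090

Adding 1218 days from November 5, 2086.
November has 30 days, so 30 − 5 = 25 days remain after November 5, 2086; 1218 − 25 = 1193 left.
December 2086 has 31 days: 1193 − 31 = 1162 left.
January 2087 has 31 days: 1162 − 31 = 1131 left.
February 2087 has 28 days (2087 is not a leap year): 1131 − 28 = 1103 left.
March 2087 has 31 days: 1103 − 31 = 1072 left.
April 2087 has 30 days: 1072 − 30 = 1042 left.
May 2087 has 31 days: 1042 − 31 = 1011 left.
June 2087 has 30 days: 1011 − 30 = 981 left.
July 2087 has 31 days: 981 − 31 = 950 left.
August 2087 has 31 days: 950 − 31 = 919 left.
September 2087 has 30 days: 919 − 30 = 889 left.
October 2087 has 31 days: 889 − 31 = 858 left.
November 2087 has 30 days: 858 − 30 = 828 left.
December 2087 has 31 days: 828 − 31 = 797 left.
January 2088 has 31 days: 797 − 31 = 766 left.
February 2088 has 29 days (2088 is a leap year): 766 − 29 = 737 left.
March 2088 has 31 days: 737 − 31 = 706 left.
April 2088 has 30 days: 706 − 30 = 676 left.
May 2088 has 31 days: 676 − 31 = 645 left.
June 2088 has 30 days: 645 − 30 = 615 left.
July 2088 has 31 days: 615 − 31 = 584 left.
August 2088 has 31 days: 584 − 31 = 553 left.
September 2088 has 30 days: 553 − 30 = 523 left.
October 2088 has 31 days: 523 − 31 = 492 left.
November 2088 has 30 days: 492 − 30 = 462 left.
December 2088 has 31 days: 462 − 31 = 431 left.
January 2089 has 31 days: 431 − 31 = 400 left.
February 2089 has 28 days (2089 is not a leap year): 400 − 28 = 372 left.
March 2089 has 31 days: 372 − 31 = 341 left.
April 2089 has 30 days: 341 − 30 = 311 left.
May 2089 has 31 days: 311 − 31 = 280 left.
June 2089 has 30 days: 280 − 30 = 250 left.
July 2089 has 31 days: 250 − 31 = 219 left.
August 2089 has 31 days: 219 − 31 = 188 left.
September 2089 has 30 days: 188 − 30 = 158 left.
October 2089 has 31 days: 158 − 31 = 127 left.
November 2089 has 30 days: 127 − 30 = 97 left.
December 2089 has 31 days: 97 − 31 = 66 left.
January 2090 has 31 days: 66 − 31 = 35 left.
February 2090 has 28 days (2090 is not a leap year): 35 − 28 = 7 left.
7 days into March 2090 → March 7, 2090.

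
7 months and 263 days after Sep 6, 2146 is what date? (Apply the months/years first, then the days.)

December 25, 2147

Advancing 7 months and 263 days from September 6, 2146: first the month/year part, then the days.
month 9 + 7 = 16, which is month 4 of year 2147 → April 2147.
Day 6 is valid in April, giving April 6, 2147.
Now add 263 days from April 6, 2147.
April has 30 days, so 30 − 6 = 24 days remain after April 6, 2147; 263 − 24 = 239 left.
May 2147 has 31 days: 239 − 31 = 208 left.
June 2147 has 30 days: 208 − 30 = 178 left.
July 2147 has 31 days: 178 − 31 = 147 left.
August 2147 has 31 days: 147 − 31 = 116 left.
September 2147 has 30 days: 116 − 30 = 86 left.
October 2147 has 31 days: 86 − 31 = 55 left.
November 2147 has 30 days: 55 − 30 = 25 left.
25 days into December 2147 → December 25, 2147.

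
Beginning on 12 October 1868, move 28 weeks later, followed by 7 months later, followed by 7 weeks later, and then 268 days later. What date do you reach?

October 9, 1870

Advancing 28 weeks (= 196 days) from October 12, 1868:
October has 31 days, so 31 − 12 = 19 days remain after October 12, 1868; 196 − 19 = 177 left.
November 1868 has 30 days: 177 − 30 = 147 left.
December 1868 has 31 days: 147 − 31 = 116 left.
January 1869 has 31 days: 116 − 31 = 85 left.
February 1869 has 28 days (1869 is not a leap year): 85 − 28 = 57 left.
March 1869 has 31 days: 57 − 31 = 26 left.
26 days into April 1869 → April 26, 1869.
Counting forward 7 months from April 26, 1869:
month 4 + 7 = 11 → November 1869.
Day 26 is valid in November, giving November 26, 1869.
Counting forward 7 weeks (= 49 days) from November 26, 1869:
November has 30 days, so 30 − 26 = 4 days remain after November 26, 1869; 49 − 4 = 45 left.
December 1869 has 31 days: 45 − 31 = 14 left.
14 days into January 1870 → January 14, 1870.
Counting forward 268 days from January 14, 1870:
January has 31 days, so 31 − 14 = 17 days remain after January 14, 1870; 268 − 17 = 251 left.
February 1870 has 28 days (1870 is not a leap year): 251 − 28 = 223 left.
March 1870 has 31 days: 223 − 31 = 192 left.
April 1870 has 30 days: 192 − 30 = 162 left.
May 1870 has 31 days: 162 − 31 = 131 left.
June 1870 has 30 days: 131 − 30 = 101 left.
July 1870 has 31 days: 101 − 31 = 70 left.
August 1870 has 31 days: 70 − 31 = 39 left.
September 1870 has 30 days: 39 − 30 = 9 left.
9 days into October 1870 → October 9, 1870.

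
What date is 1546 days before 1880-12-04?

Subtracting 1546 days from December 4, 1880.
Going back 4 days from December 4, 1880 reaches the end of the previous month; 1546 − 4 = 1542 left.
November 1880 has 30 days: 1542 − 30 = 1512 left.
October 1880 has 31 days: 1512 − 31 = 1481 left.
September 1880 has 30 days: 1481 − 30 = 1451 left.
August 1880 has 31 days: 1451 − 31 = 1420 left.
July 1880 has 31 days: 1420 − 31 = 1389 left.
June 1880 has 30 days: 1389 − 30 = 1359 left.
May 1880 has 31 days: 1359 − 31 = 1328 left.
April 1880 has 30 days: 1328 − 30 = 1298 left.
March 1880 has 31 days: 1298 − 31 = 1267 left.
February 1880 has 29 days (1880 is a leap year): 1267 − 29 = 1238 left.
January 1880 has 31 days: 1238 − 31 = 1207 left.
December 1879 has 31 days: 1207 − 31 = 1176 left.
November 1879 has 30 days: 1176 − 30 = 1146 left.
October 1879 has 31 days: 1146 − 31 = 1115 left.
September 1879 has 30 days: 1115 − 30 = 1085 left.
August 1879 has 31 days: 1085 − 31 = 1054 left.
July 1879 has 31 days: 1054 − 31 = 1023 left.
June 1879 has 30 days: 1023 − 30 = 993 left.
May 1879 has 31 days: 993 − 31 = 962 left.
April 1879 has 30 days: 962 − 30 = 932 left.
March 1879 has 31 days: 932 − 31 = 901 left.
February 1879 has 28 days (1879 is not a leap year): 901 − 28 = 873 left.
January 1879 has 31 days: 873 − 31 = 842 left.
December 1878 has 31 days: 842 − 31 = 811 left.
November 1878 has 30 days: 811 − 30 = 781 left.
October 1878 has 31 days: 781 − 31 = 750 left.
September 1878 has 30 days: 750 − 30 = 720 left.
August 1878 has 31 days: 720 − 31 = 689 left.
July 1878 has 31 days: 689 − 31 = 658 left.
June 1878 has 30 days: 658 − 30 = 628 left.
May 1878 has 31 days: 628 − 31 = 597 left.
April 1878 has 30 days: 597 − 30 = 567 left.
March 1878 has 31 days: 567 − 31 = 536 left.
February 1878 has 28 days (1878 is not a leap year): 536 − 28 = 508 left.
January 1878 has 31 days: 508 − 31 = 477 left.
December 1877 has 31 days: 477 − 31 = 446 left.
November 1877 has 30 days: 446 − 30 = 416 left.
October 1877 has 31 days: 416 − 31 = 385 left.
September 1877 has 30 days: 385 − 30 = 355 left.
August 1877 has 31 days: 355 − 31 = 324 left.
July 1877 has 31 days: 324 − 31 = 293 left.
June 1877 has 30 days: 293 − 30 = 263 left.
May 1877 has 31 days: 263 − 31 = 232 left.
April 1877 has 30 days: 232 − 30 = 202 left.
March 1877 has 31 days: 202 − 31 = 171 left.
February 1877 has 28 days (1877 is not a leap year): 171 − 28 = 143 left.
January 1877 has 31 days: 143 − 31 = 112 left.
December 1876 has 31 days: 112 − 31 = 81 left.
November 1876 has 30 days: 81 − 30 = 51 left.
October 1876 has 31 days: 51 − 31 = 20 left.
September 1876 has 30 days; 30 − 20 = 10 → September 10, 1876.

September 10, 1876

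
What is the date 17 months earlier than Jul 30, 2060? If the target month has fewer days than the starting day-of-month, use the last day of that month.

Going back 17 months from July 30, 2060.
month 7 − 17 = -10, which is month 2 of year 2059 → February 2059.
February 2059 has only 28 days (2059 is not a leap year — relevant if February), and the start was day 30, so the date clamps to February 28, 2059.

February 28, 2059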